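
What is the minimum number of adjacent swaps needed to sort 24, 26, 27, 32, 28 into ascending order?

1

Minimum adjacent swaps = number of inversions (each swap of adjacent out-of-order elements removes one inversion and no swap can remove more).
Count inversions — for each element, later elements that are smaller:
24: none → 0
26: none → 0
27: none → 0
32: 28 → 1
28: none → 0
Total inversions: 0 + 0 + 0 + 1 + 0 = 1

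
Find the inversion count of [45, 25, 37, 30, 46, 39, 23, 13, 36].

23

For each element, count later entries that are smaller:
45 → 25, 37, 30, 39, 23, 13, 36 → 7
25 → 23, 13 → 2
37 → 30, 23, 13, 36 → 4
30 → 23, 13 → 2
46 → 39, 23, 13, 36 → 4
39 → 23, 13, 36 → 3
23 → 13 → 1
13 → none → 0
36 → none → 0
Sum: 7 + 2 + 4 + 2 + 4 + 3 + 1 + 0 + 0 = 23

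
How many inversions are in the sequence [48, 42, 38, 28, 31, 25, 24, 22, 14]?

35 inversions

Sweep left to right; for each value list the smaller values that follow it:
48 → 42, 38, 28, 31, 25, 24, 22, 14 → 8
42 → 38, 28, 31, 25, 24, 22, 14 → 7
38 → 28, 31, 25, 24, 22, 14 → 6
28 → 25, 24, 22, 14 → 4
31 → 25, 24, 22, 14 → 4
25 → 24, 22, 14 → 3
24 → 22, 14 → 2
22 → 14 → 1
14 → none → 0
Sum: 8 + 7 + 6 + 4 + 4 + 3 + 2 + 1 + 0 = 35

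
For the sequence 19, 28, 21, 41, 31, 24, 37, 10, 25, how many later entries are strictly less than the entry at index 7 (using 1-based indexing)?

2

The element at index 7 is 37.
Elements after it: 10, 25
Those smaller than 37: 10, 25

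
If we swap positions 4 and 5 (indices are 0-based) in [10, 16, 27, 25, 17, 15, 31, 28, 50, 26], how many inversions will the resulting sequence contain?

Positions 4 and 5 hold 17 and 15; after swapping, the array is [10, 16, 27, 25, 15, 17, 31, 28, 50, 26].
Element-by-element contributions:
10 → none → 0
16 → 15 → 1
27 → 25, 15, 17, 26 → 4
25 → 15, 17 → 2
15 → none → 0
17 → none → 0
31 → 28, 26 → 2
28 → 26 → 1
50 → 26 → 1
26 → none → 0
Sum: 0 + 1 + 4 + 2 + 0 + 0 + 2 + 1 + 1 + 0 = 11

11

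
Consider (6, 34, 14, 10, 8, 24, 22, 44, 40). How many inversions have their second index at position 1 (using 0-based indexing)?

0

The element at index 1 is 34.
Elements before it: 6
None of them are larger than 34.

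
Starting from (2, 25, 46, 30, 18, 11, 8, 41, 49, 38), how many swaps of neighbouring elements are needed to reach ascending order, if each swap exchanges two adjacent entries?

The minimum number of adjacent swaps to sort an array equals its inversion count, since every such swap removes exactly one inversion.
Count inversions — for each element, later elements that are smaller:
2: none → 0
25: 18, 11, 8 → 3
46: 30, 18, 11, 8, 41, 38 → 6
30: 18, 11, 8 → 3
18: 11, 8 → 2
11: 8 → 1
8: none → 0
41: 38 → 1
49: 38 → 1
38: none → 0
Total inversions: 0 + 3 + 6 + 3 + 2 + 1 + 0 + 1 + 1 + 0 = 17

There are 17 adjacent swaps.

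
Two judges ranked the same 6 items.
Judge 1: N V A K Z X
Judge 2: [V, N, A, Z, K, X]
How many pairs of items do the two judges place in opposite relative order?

Assign each item its position (1..6) in the first ordering, then rewrite the second ordering as that position sequence:
positions: N→1, V→2, A→3, K→4, Z→5, X→6
second ordering as positions: [2, 1, 3, 5, 4, 6]
Discordant pairs = inversions in this position sequence.
2: 1 → 1
1: 0
3: 0
5: 4 → 1
4: 0
6: 0
Total: 1 + 0 + 0 + 1 + 0 + 0 = 2

2 discordant pairs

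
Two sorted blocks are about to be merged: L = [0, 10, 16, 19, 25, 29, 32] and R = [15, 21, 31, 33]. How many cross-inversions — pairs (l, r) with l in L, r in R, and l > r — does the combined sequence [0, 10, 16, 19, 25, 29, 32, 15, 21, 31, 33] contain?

Count, for every r in R, how many entries of L exceed r:
r = 15: 16, 19, 25, 29, 32 → 5
r = 21: 25, 29, 32 → 3
r = 31: 32 → 1
r = 33: none → 0
Cross-inversions: 5 + 3 + 1 + 0 = 9

9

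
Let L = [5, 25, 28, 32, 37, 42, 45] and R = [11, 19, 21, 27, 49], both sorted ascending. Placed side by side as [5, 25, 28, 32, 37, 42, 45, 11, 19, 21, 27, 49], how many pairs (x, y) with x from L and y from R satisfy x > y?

Count, for every r in R, how many entries of L exceed r:
r = 11: 25, 28, 32, 37, 42, 45 → 6
r = 19: 25, 28, 32, 37, 42, 45 → 6
r = 21: 25, 28, 32, 37, 42, 45 → 6
r = 27: 28, 32, 37, 42, 45 → 5
r = 49: none → 0
Cross-inversions: 6 + 6 + 6 + 5 + 0 = 23

23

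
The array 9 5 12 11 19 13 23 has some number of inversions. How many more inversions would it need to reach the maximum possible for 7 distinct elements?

Maximum inversions for 7 distinct elements is C(7, 2) = 7·6/2 = 21.
Current inversions — for each element, count later smaller elements:
9: 1
5: 0
12: 1
11: 0
19: 1
13: 0
23: 0
Current total: 1 + 0 + 1 + 0 + 1 + 0 + 0 = 3
Shortfall: 21 − 3 = 18

18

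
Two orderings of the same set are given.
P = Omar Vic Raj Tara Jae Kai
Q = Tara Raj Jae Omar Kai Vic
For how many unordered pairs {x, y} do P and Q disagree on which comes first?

Assign each item its position (1..6) in the first ordering, then rewrite the second ordering as that position sequence:
positions: Omar→1, Vic→2, Raj→3, Tara→4, Jae→5, Kai→6
second ordering as positions: [4, 3, 5, 1, 6, 2]
Discordant pairs = inversions in this position sequence.
4: 3, 1, 2 → 3
3: 1, 2 → 2
5: 1, 2 → 2
1: 0
6: 2 → 1
2: 0
Total: 3 + 2 + 2 + 0 + 1 + 0 = 8

There are 8 disagreeing pairs.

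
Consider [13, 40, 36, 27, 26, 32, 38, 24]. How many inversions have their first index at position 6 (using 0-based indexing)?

1 such element

The element at index 6 is 38.
Elements after it: 24
Those smaller than 38: 24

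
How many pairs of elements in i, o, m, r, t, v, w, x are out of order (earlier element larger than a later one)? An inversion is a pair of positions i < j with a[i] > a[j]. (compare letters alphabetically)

Element-by-element contributions:
i → none → 0
o → m → 1
m → none → 0
r → none → 0
t → none → 0
v → none → 0
w → none → 0
x → none → 0
Sum: 0 + 1 + 0 + 0 + 0 + 0 + 0 + 0 = 1

1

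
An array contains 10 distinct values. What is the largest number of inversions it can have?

A reversed (strictly descending) arrangement makes every pair an inversion, giving C(10, 2) inversions.
C(10, 2) = 10·9/2 = 45

45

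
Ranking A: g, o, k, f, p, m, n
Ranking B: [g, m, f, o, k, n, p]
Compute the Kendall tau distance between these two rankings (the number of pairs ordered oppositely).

7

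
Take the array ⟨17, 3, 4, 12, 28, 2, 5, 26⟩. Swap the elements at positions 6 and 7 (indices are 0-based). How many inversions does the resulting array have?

13

Positions 6 and 7 hold 5 and 26; after swapping, the array is [17, 3, 4, 12, 28, 2, 26, 5].
Count, for each position, how many later elements it exceeds:
17 → 3, 4, 12, 2, 5 → 5
3 → 2 → 1
4 → 2 → 1
12 → 2, 5 → 2
28 → 2, 26, 5 → 3
2 → none → 0
26 → 5 → 1
5 → none → 0
Sum: 5 + 1 + 1 + 2 + 3 + 0 + 1 + 0 = 13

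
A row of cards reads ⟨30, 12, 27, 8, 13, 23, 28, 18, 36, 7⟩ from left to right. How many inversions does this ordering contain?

23 inversions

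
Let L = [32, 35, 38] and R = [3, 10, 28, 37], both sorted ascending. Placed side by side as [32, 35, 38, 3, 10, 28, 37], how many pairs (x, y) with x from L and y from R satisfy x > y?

10 split inversions

Count, for every r in R, how many entries of L exceed r:
r = 3: 32, 35, 38 → 3
r = 10: 32, 35, 38 → 3
r = 28: 32, 35, 38 → 3
r = 37: 38 → 1
Cross-inversions: 3 + 3 + 3 + 1 = 10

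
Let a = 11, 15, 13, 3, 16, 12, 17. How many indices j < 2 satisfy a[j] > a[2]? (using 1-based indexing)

The element at index 2 is 15.
Elements before it: 11
None of them are larger than 15.

0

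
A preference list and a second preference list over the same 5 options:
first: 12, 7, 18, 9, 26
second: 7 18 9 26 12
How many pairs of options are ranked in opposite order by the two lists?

4 pairs

Assign each item its position (1..5) in the first ordering, then rewrite the second ordering as that position sequence:
positions: 12→1, 7→2, 18→3, 9→4, 26→5
second ordering as positions: [2, 3, 4, 5, 1]
Discordant pairs = inversions in this position sequence.
2: 1 → 1
3: 1 → 1
4: 1 → 1
5: 1 → 1
1: 0
Total: 1 + 1 + 1 + 1 + 0 = 4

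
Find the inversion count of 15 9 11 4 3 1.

Sweep left to right; for each value list the smaller values that follow it:
15: 5
9: 3
11: 3
4: 2
3: 1
1: 0
Sum: 5 + 3 + 3 + 2 + 1 + 0 = 14

14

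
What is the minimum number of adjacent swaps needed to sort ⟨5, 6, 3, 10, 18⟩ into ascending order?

The minimum number of adjacent swaps to sort an array equals its inversion count, since every such swap removes exactly one inversion.
Count inversions — for each element, later elements that are smaller:
5: 3 → 1
6: 3 → 1
3: none → 0
10: none → 0
18: none → 0
Total inversions: 1 + 1 + 0 + 0 + 0 = 2

2 swaps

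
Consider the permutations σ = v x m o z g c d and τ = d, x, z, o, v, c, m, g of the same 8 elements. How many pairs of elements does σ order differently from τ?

Discordant pairs: 15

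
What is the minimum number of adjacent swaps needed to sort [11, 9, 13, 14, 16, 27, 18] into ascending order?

2

Minimum adjacent swaps = number of inversions (each swap of adjacent out-of-order elements removes one inversion and no swap can remove more).
Count inversions — for each element, later elements that are smaller:
11: 9 → 1
9: none → 0
13: none → 0
14: none → 0
16: none → 0
27: 18 → 1
18: none → 0
Total inversions: 1 + 0 + 0 + 0 + 0 + 1 + 0 = 2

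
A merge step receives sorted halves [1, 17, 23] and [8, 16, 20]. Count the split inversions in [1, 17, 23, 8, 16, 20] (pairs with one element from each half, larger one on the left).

Count, for every r in R, how many entries of L exceed r:
r = 8: 17, 23 → 2
r = 16: 17, 23 → 2
r = 20: 23 → 1
Cross-inversions: 2 + 2 + 1 = 5

There are 5 split inversions.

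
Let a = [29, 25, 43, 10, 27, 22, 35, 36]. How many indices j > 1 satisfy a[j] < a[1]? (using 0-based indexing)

The element at index 1 is 25.
Elements after it: 43, 10, 27, 22, 35, 36
Those smaller than 25: 10, 22

2 such elements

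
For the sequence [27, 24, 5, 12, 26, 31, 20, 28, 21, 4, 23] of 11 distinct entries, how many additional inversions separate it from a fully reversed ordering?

Maximum inversions for 11 distinct elements is C(11, 2) = 11·10/2 = 55.
Current inversions — for each element, count later smaller elements:
27: 8
24: 6
5: 1
12: 1
26: 4
31: 5
20: 1
28: 3
21: 1
4: 0
23: 0
Current total: 8 + 6 + 1 + 1 + 4 + 5 + 1 + 3 + 1 + 0 + 0 = 30
Shortfall: 55 − 30 = 25

25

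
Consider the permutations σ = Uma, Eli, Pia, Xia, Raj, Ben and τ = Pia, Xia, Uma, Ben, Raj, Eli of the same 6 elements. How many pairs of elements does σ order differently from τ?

Assign each item its position (1..6) in the first ordering, then rewrite the second ordering as that position sequence:
positions: Uma→1, Eli→2, Pia→3, Xia→4, Raj→5, Ben→6
second ordering as positions: [3, 4, 1, 6, 5, 2]
Discordant pairs = inversions in this position sequence.
3: 1, 2 → 2
4: 1, 2 → 2
1: 0
6: 5, 2 → 2
5: 2 → 1
2: 0
Total: 2 + 2 + 0 + 2 + 1 + 0 = 7

7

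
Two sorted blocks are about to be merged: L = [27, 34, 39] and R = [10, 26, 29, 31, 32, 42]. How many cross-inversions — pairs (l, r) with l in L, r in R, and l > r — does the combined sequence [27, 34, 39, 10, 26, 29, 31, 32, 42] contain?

Cross-inversions: 12

Count, for every r in R, how many entries of L exceed r:
r = 10: 27, 34, 39 → 3
r = 26: 27, 34, 39 → 3
r = 29: 34, 39 → 2
r = 31: 34, 39 → 2
r = 32: 34, 39 → 2
r = 42: none → 0
Cross-inversions: 3 + 3 + 2 + 2 + 2 + 0 = 12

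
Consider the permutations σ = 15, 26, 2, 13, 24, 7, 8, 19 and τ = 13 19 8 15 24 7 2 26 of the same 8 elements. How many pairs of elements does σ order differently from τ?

19 discordant pairs

Assign each item its position (1..8) in the first ordering, then rewrite the second ordering as that position sequence:
positions: 15→1, 26→2, 2→3, 13→4, 24→5, 7→6, 8→7, 19→8
second ordering as positions: [4, 8, 7, 1, 5, 6, 3, 2]
Discordant pairs = inversions in this position sequence.
4: 1, 3, 2 → 3
8: 7, 1, 5, 6, 3, 2 → 6
7: 1, 5, 6, 3, 2 → 5
1: 0
5: 3, 2 → 2
6: 3, 2 → 2
3: 2 → 1
2: 0
Total: 3 + 6 + 5 + 0 + 2 + 2 + 1 + 0 = 19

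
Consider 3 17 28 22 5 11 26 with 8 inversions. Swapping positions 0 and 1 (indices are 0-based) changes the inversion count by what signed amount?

+1

Positions 0 and 1 hold 3 and 17; after swapping, the array is [17, 3, 28, 22, 5, 11, 26].
Count, for each position, how many later elements it exceeds:
17 → 3, 5, 11 → 3
3 → none → 0
28 → 22, 5, 11, 26 → 4
22 → 5, 11 → 2
5 → none → 0
11 → none → 0
26 → none → 0
Sum: 3 + 0 + 4 + 2 + 0 + 0 + 0 = 9
Change: 9 − 8 = +1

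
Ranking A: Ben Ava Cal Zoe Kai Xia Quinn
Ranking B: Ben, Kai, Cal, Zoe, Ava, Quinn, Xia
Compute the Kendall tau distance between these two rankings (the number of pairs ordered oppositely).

Assign each item its position (1..7) in the first ordering, then rewrite the second ordering as that position sequence:
positions: Ben→1, Ava→2, Cal→3, Zoe→4, Kai→5, Xia→6, Quinn→7
second ordering as positions: [1, 5, 3, 4, 2, 7, 6]
Discordant pairs = inversions in this position sequence.
1: 0
5: 3, 4, 2 → 3
3: 2 → 1
4: 2 → 1
2: 0
7: 6 → 1
6: 0
Total: 0 + 3 + 1 + 1 + 0 + 1 + 0 = 6

6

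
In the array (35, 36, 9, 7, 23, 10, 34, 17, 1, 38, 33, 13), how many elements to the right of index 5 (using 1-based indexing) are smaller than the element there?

The element at index 5 is 23.
Elements after it: 10, 34, 17, 1, 38, 33, 13
Those smaller than 23: 10, 17, 1, 13

4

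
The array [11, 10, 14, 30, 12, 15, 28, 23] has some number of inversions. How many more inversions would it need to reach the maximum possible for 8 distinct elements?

Maximum inversions for 8 distinct elements is C(8, 2) = 8·7/2 = 28.
Current inversions — for each element, count later smaller elements:
11: 1
10: 0
14: 1
30: 4
12: 0
15: 0
28: 1
23: 0
Current total: 1 + 0 + 1 + 4 + 0 + 0 + 1 + 0 = 7
Shortfall: 28 − 7 = 21

21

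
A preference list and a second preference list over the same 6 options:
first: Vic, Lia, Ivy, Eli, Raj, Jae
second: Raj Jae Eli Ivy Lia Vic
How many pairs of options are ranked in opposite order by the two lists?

Assign each item its position (1..6) in the first ordering, then rewrite the second ordering as that position sequence:
positions: Vic→1, Lia→2, Ivy→3, Eli→4, Raj→5, Jae→6
second ordering as positions: [5, 6, 4, 3, 2, 1]
Discordant pairs = inversions in this position sequence.
5: 4, 3, 2, 1 → 4
6: 4, 3, 2, 1 → 4
4: 3, 2, 1 → 3
3: 2, 1 → 2
2: 1 → 1
1: 0
Total: 4 + 4 + 3 + 2 + 1 + 0 = 14

14 pairs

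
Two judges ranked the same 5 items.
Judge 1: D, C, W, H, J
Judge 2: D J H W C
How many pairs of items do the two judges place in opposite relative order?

Assign each item its position (1..5) in the first ordering, then rewrite the second ordering as that position sequence:
positions: D→1, C→2, W→3, H→4, J→5
second ordering as positions: [1, 5, 4, 3, 2]
Discordant pairs = inversions in this position sequence.
1: 0
5: 4, 3, 2 → 3
4: 3, 2 → 2
3: 2 → 1
2: 0
Total: 0 + 3 + 2 + 1 + 0 = 6

6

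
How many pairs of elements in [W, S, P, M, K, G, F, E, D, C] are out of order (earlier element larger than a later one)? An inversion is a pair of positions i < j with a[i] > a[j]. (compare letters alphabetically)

45

Element-by-element contributions:
W: 9
S: 8
P: 7
M: 6
K: 5
G: 4
F: 3
E: 2
D: 1
C: 0
Sum: 9 + 8 + 7 + 6 + 5 + 4 + 3 + 2 + 1 + 0 = 45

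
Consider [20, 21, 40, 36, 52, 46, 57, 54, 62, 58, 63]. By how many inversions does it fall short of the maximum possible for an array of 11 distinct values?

Maximum inversions for 11 distinct elements is C(11, 2) = 11·10/2 = 55.
Current inversions — for each element, count later smaller elements:
20: 0
21: 0
40: 1
36: 0
52: 1
46: 0
57: 1
54: 0
62: 1
58: 0
63: 0
Current total: 0 + 0 + 1 + 0 + 1 + 0 + 1 + 0 + 1 + 0 + 0 = 4
Shortfall: 55 − 4 = 51

51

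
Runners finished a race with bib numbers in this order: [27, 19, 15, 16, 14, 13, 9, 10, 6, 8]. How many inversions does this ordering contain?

42

For each element, count later entries that are smaller:
27 → 19, 15, 16, 14, 13, 9, 10, 6, 8 → 9
19 → 15, 16, 14, 13, 9, 10, 6, 8 → 8
15 → 14, 13, 9, 10, 6, 8 → 6
16 → 14, 13, 9, 10, 6, 8 → 6
14 → 13, 9, 10, 6, 8 → 5
13 → 9, 10, 6, 8 → 4
9 → 6, 8 → 2
10 → 6, 8 → 2
6 → none → 0
8 → none → 0
Sum: 9 + 8 + 6 + 6 + 5 + 4 + 2 + 2 + 0 + 0 = 42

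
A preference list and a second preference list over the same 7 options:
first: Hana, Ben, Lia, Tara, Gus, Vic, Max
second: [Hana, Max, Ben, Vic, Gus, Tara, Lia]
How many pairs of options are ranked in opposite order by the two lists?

11

Assign each item its position (1..7) in the first ordering, then rewrite the second ordering as that position sequence:
positions: Hana→1, Ben→2, Lia→3, Tara→4, Gus→5, Vic→6, Max→7
second ordering as positions: [1, 7, 2, 6, 5, 4, 3]
Discordant pairs = inversions in this position sequence.
1: 0
7: 2, 6, 5, 4, 3 → 5
2: 0
6: 5, 4, 3 → 3
5: 4, 3 → 2
4: 3 → 1
3: 0
Total: 0 + 5 + 0 + 3 + 2 + 1 + 0 = 11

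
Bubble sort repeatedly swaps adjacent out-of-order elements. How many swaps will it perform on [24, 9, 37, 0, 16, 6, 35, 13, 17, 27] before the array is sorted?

Each adjacent swap fixes exactly one inversion, so the minimum swap count equals the number of inversions.
Count inversions — for each element, later elements that are smaller:
24: 9, 0, 16, 6, 13, 17 → 6
9: 0, 6 → 2
37: 0, 16, 6, 35, 13, 17, 27 → 7
0: none → 0
16: 6, 13 → 2
6: none → 0
35: 13, 17, 27 → 3
13: none → 0
17: none → 0
27: none → 0
Total inversions: 6 + 2 + 7 + 0 + 2 + 0 + 3 + 0 + 0 + 0 = 20

20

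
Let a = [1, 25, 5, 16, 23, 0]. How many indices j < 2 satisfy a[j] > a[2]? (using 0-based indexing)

1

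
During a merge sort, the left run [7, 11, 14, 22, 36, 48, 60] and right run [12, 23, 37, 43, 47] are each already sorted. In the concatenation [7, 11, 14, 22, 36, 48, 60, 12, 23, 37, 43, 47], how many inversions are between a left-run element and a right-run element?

For each element r of the right run, count left-run elements greater than r:
r = 12: 14, 22, 36, 48, 60 → 5
r = 23: 36, 48, 60 → 3
r = 37: 48, 60 → 2
r = 43: 48, 60 → 2
r = 47: 48, 60 → 2
Cross-inversions: 5 + 3 + 2 + 2 + 2 = 14

14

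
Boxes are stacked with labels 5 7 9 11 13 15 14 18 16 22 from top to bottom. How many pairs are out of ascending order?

Element-by-element contributions:
5 → none → 0
7 → none → 0
9 → none → 0
11 → none → 0
13 → none → 0
15 → 14 → 1
14 → none → 0
18 → 16 → 1
16 → none → 0
22 → none → 0
Sum: 0 + 0 + 0 + 0 + 0 + 1 + 0 + 1 + 0 + 0 = 2

Inversions: 2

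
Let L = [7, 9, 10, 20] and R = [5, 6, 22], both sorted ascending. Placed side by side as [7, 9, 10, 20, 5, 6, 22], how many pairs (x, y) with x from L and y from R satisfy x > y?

Split inversions: 8

Take each right-half value and tally the left-half values above it:
r = 5: 7, 9, 10, 20 → 4
r = 6: 7, 9, 10, 20 → 4
r = 22: none → 0
Cross-inversions: 4 + 4 + 0 = 8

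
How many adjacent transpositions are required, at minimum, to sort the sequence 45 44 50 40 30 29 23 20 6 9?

Minimum adjacent swaps = number of inversions (each swap of adjacent out-of-order elements removes one inversion and no swap can remove more).
Count inversions — for each element, later elements that are smaller:
45: 44, 40, 30, 29, 23, 20, 6, 9 → 8
44: 40, 30, 29, 23, 20, 6, 9 → 7
50: 40, 30, 29, 23, 20, 6, 9 → 7
40: 30, 29, 23, 20, 6, 9 → 6
30: 29, 23, 20, 6, 9 → 5
29: 23, 20, 6, 9 → 4
23: 20, 6, 9 → 3
20: 6, 9 → 2
6: none → 0
9: none → 0
Total inversions: 8 + 7 + 7 + 6 + 5 + 4 + 3 + 2 + 0 + 0 = 42

42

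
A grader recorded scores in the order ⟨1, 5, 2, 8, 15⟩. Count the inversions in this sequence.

For each element, count later entries that are smaller:
1 → none → 0
5 → 2 → 1
2 → none → 0
8 → none → 0
15 → none → 0
Sum: 0 + 1 + 0 + 0 + 0 = 1

1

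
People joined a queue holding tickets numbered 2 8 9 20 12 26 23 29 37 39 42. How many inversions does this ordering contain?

2

Count, for each position, how many later elements it exceeds:
2: 0
8: 0
9: 0
20: 1
12: 0
26: 1
23: 0
29: 0
37: 0
39: 0
42: 0
Sum: 0 + 0 + 0 + 1 + 0 + 1 + 0 + 0 + 0 + 0 + 0 = 2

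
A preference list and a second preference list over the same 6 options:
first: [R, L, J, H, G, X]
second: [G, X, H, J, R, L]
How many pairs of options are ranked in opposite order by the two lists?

13 pairs

Assign each item its position (1..6) in the first ordering, then rewrite the second ordering as that position sequence:
positions: R→1, L→2, J→3, H→4, G→5, X→6
second ordering as positions: [5, 6, 4, 3, 1, 2]
Discordant pairs = inversions in this position sequence.
5: 4, 3, 1, 2 → 4
6: 4, 3, 1, 2 → 4
4: 3, 1, 2 → 3
3: 1, 2 → 2
1: 0
2: 0
Total: 4 + 4 + 3 + 2 + 0 + 0 = 13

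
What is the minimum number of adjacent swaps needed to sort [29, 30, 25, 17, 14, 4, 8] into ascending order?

The minimum number of adjacent swaps to sort an array equals its inversion count, since every such swap removes exactly one inversion.
Count inversions — for each element, later elements that are smaller:
29: 25, 17, 14, 4, 8 → 5
30: 25, 17, 14, 4, 8 → 5
25: 17, 14, 4, 8 → 4
17: 14, 4, 8 → 3
14: 4, 8 → 2
4: none → 0
8: none → 0
Total inversions: 5 + 5 + 4 + 3 + 2 + 0 + 0 = 19

19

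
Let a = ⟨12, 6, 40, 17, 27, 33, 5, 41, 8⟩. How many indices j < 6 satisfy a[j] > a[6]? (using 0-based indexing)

The element at index 6 is 5.
Elements before it: 12, 6, 40, 17, 27, 33
Those larger than 5: 12, 6, 40, 17, 27, 33

6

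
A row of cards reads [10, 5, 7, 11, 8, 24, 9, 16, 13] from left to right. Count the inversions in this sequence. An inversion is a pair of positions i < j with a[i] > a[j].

For each element, count later entries that are smaller:
10 → 5, 7, 8, 9 → 4
5 → none → 0
7 → none → 0
11 → 8, 9 → 2
8 → none → 0
24 → 9, 16, 13 → 3
9 → none → 0
16 → 13 → 1
13 → none → 0
Sum: 4 + 0 + 0 + 2 + 0 + 3 + 0 + 1 + 0 = 10

10 inversions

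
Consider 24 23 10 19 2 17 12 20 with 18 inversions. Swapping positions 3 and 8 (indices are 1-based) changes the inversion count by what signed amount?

+7

Positions 3 and 8 hold 10 and 20; after swapping, the array is [24, 23, 20, 19, 2, 17, 12, 10].
Element-by-element contributions:
24 → 23, 20, 19, 2, 17, 12, 10 → 7
23 → 20, 19, 2, 17, 12, 10 → 6
20 → 19, 2, 17, 12, 10 → 5
19 → 2, 17, 12, 10 → 4
2 → none → 0
17 → 12, 10 → 2
12 → 10 → 1
10 → none → 0
Sum: 7 + 6 + 5 + 4 + 0 + 2 + 1 + 0 = 25
Change: 25 − 18 = +7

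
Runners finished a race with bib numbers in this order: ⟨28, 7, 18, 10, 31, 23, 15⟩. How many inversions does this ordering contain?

Out-of-order index pairs (1-indexed):
(1,2): 28 > 7
(1,3): 28 > 18
(1,4): 28 > 10
(1,6): 28 > 23
(1,7): 28 > 15
(3,4): 18 > 10
(3,7): 18 > 15
(5,6): 31 > 23
(5,7): 31 > 15
(6,7): 23 > 15
That's 10 pairs.

10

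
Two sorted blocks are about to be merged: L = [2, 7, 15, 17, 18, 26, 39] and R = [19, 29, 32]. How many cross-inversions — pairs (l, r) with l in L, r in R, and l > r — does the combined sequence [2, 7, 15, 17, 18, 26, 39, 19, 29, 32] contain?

Take each right-half value and tally the left-half values above it:
r = 19: 26, 39 → 2
r = 29: 39 → 1
r = 32: 39 → 1
Cross-inversions: 2 + 1 + 1 = 4

There are 4 cross-inversions.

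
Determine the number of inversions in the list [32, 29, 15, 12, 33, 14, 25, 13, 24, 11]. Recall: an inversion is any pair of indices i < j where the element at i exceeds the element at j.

32

Element-by-element contributions:
32 → 29, 15, 12, 14, 25, 13, 24, 11 → 8
29 → 15, 12, 14, 25, 13, 24, 11 → 7
15 → 12, 14, 13, 11 → 4
12 → 11 → 1
33 → 14, 25, 13, 24, 11 → 5
14 → 13, 11 → 2
25 → 13, 24, 11 → 3
13 → 11 → 1
24 → 11 → 1
11 → none → 0
Sum: 8 + 7 + 4 + 1 + 5 + 2 + 3 + 1 + 1 + 0 = 32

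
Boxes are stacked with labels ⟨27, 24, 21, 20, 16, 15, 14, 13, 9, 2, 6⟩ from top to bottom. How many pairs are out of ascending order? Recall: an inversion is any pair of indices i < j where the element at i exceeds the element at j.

54 out-of-order pairs

Sweep left to right; for each value list the smaller values that follow it:
27 → 24, 21, 20, 16, 15, 14, 13, 9, 2, 6 → 10
24 → 21, 20, 16, 15, 14, 13, 9, 2, 6 → 9
21 → 20, 16, 15, 14, 13, 9, 2, 6 → 8
20 → 16, 15, 14, 13, 9, 2, 6 → 7
16 → 15, 14, 13, 9, 2, 6 → 6
15 → 14, 13, 9, 2, 6 → 5
14 → 13, 9, 2, 6 → 4
13 → 9, 2, 6 → 3
9 → 2, 6 → 2
2 → none → 0
6 → none → 0
Sum: 10 + 9 + 8 + 7 + 6 + 5 + 4 + 3 + 2 + 0 + 0 = 54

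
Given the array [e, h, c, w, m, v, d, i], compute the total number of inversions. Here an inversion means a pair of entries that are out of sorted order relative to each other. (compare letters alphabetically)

For each element, count later entries that are smaller:
e: 2
h: 2
c: 0
w: 4
m: 2
v: 2
d: 0
i: 0
Sum: 2 + 2 + 0 + 4 + 2 + 2 + 0 + 0 = 12

12 inversions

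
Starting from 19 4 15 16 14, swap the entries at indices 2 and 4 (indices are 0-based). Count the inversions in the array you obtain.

5 inversions

Positions 2 and 4 hold 15 and 14; after swapping, the array is [19, 4, 14, 16, 15].
Element-by-element contributions:
19 → 4, 14, 16, 15 → 4
4 → none → 0
14 → none → 0
16 → 15 → 1
15 → none → 0
Sum: 4 + 0 + 0 + 1 + 0 = 5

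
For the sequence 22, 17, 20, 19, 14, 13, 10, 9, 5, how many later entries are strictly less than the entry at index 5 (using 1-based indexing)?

4 such elements

The element at index 5 is 14.
Elements after it: 13, 10, 9, 5
Those smaller than 14: 13, 10, 9, 5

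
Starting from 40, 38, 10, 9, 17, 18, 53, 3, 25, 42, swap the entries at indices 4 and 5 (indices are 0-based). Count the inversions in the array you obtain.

Positions 4 and 5 hold 17 and 18; after swapping, the array is [40, 38, 10, 9, 18, 17, 53, 3, 25, 42].
Count, for each position, how many later elements it exceeds:
40: 7
38: 6
10: 2
9: 1
18: 2
17: 1
53: 3
3: 0
25: 0
42: 0
Sum: 7 + 6 + 2 + 1 + 2 + 1 + 3 + 0 + 0 + 0 = 22

22 inversions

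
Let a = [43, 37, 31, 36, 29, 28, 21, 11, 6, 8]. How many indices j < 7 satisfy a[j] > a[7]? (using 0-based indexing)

The element at index 7 is 11.
Elements before it: 43, 37, 31, 36, 29, 28, 21
Those larger than 11: 43, 37, 31, 36, 29, 28, 21

7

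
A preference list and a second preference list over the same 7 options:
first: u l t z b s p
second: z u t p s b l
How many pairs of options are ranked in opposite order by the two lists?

10

Assign each item its position (1..7) in the first ordering, then rewrite the second ordering as that position sequence:
positions: u→1, l→2, t→3, z→4, b→5, s→6, p→7
second ordering as positions: [4, 1, 3, 7, 6, 5, 2]
Discordant pairs = inversions in this position sequence.
4: 1, 3, 2 → 3
1: 0
3: 2 → 1
7: 6, 5, 2 → 3
6: 5, 2 → 2
5: 2 → 1
2: 0
Total: 3 + 0 + 1 + 3 + 2 + 1 + 0 = 10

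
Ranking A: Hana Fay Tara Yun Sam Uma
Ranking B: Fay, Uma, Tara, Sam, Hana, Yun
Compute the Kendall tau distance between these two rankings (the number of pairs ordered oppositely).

Assign each item its position (1..6) in the first ordering, then rewrite the second ordering as that position sequence:
positions: Hana→1, Fay→2, Tara→3, Yun→4, Sam→5, Uma→6
second ordering as positions: [2, 6, 3, 5, 1, 4]
Discordant pairs = inversions in this position sequence.
2: 1 → 1
6: 3, 5, 1, 4 → 4
3: 1 → 1
5: 1, 4 → 2
1: 0
4: 0
Total: 1 + 4 + 1 + 2 + 0 + 0 = 8

8 discordant pairs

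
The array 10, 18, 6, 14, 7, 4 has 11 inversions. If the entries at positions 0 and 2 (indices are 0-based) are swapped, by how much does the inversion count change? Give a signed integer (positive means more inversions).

Positions 0 and 2 hold 10 and 6; after swapping, the array is [6, 18, 10, 14, 7, 4].
Element-by-element contributions:
6: 1
18: 4
10: 2
14: 2
7: 1
4: 0
Sum: 1 + 4 + 2 + 2 + 1 + 0 = 10
Change: 10 − 11 = -1

-1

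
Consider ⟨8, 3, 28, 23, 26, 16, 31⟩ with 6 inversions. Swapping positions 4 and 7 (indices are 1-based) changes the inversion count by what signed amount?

Positions 4 and 7 hold 23 and 31; after swapping, the array is [8, 3, 28, 31, 26, 16, 23].
Element-by-element contributions:
8: 1
3: 0
28: 3
31: 3
26: 2
16: 0
23: 0
Sum: 1 + 0 + 3 + 3 + 2 + 0 + 0 = 9
Change: 9 − 6 = +3

+3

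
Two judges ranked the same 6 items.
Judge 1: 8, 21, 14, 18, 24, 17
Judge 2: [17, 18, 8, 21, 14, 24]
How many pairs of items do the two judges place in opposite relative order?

8 discordant pairs

Assign each item its position (1..6) in the first ordering, then rewrite the second ordering as that position sequence:
positions: 8→1, 21→2, 14→3, 18→4, 24→5, 17→6
second ordering as positions: [6, 4, 1, 2, 3, 5]
Discordant pairs = inversions in this position sequence.
6: 4, 1, 2, 3, 5 → 5
4: 1, 2, 3 → 3
1: 0
2: 0
3: 0
5: 0
Total: 5 + 3 + 0 + 0 + 0 + 0 = 8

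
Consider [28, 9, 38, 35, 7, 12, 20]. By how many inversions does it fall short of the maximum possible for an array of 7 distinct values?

Maximum inversions for 7 distinct elements is C(7, 2) = 7·6/2 = 21.
Current inversions — for each element, count later smaller elements:
28: 4
9: 1
38: 4
35: 3
7: 0
12: 0
20: 0
Current total: 4 + 1 + 4 + 3 + 0 + 0 + 0 = 12
Shortfall: 21 − 12 = 9

9 inversions short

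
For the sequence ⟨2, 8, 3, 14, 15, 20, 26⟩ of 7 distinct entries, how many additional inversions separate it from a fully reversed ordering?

20

Maximum inversions for 7 distinct elements is C(7, 2) = 7·6/2 = 21.
Current inversions — for each element, count later smaller elements:
2: 0
8: 1
3: 0
14: 0
15: 0
20: 0
26: 0
Current total: 0 + 1 + 0 + 0 + 0 + 0 + 0 = 1
Shortfall: 21 − 1 = 20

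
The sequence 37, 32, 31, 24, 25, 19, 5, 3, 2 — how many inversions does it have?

35

For each element, count later entries that are smaller:
37: 8
32: 7
31: 6
24: 4
25: 4
19: 3
5: 2
3: 1
2: 0
Sum: 8 + 7 + 6 + 4 + 4 + 3 + 2 + 1 + 0 = 35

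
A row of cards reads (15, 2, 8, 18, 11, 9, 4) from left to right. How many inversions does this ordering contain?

Out-of-order index pairs (0-indexed):
(0,1): 15 > 2
(0,2): 15 > 8
(0,4): 15 > 11
(0,5): 15 > 9
(0,6): 15 > 4
(2,6): 8 > 4
(3,4): 18 > 11
(3,5): 18 > 9
(3,6): 18 > 4
(4,5): 11 > 9
(4,6): 11 > 4
(5,6): 9 > 4
That's 12 pairs.

12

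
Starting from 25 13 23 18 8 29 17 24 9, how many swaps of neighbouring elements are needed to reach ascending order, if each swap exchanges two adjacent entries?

Each adjacent swap fixes exactly one inversion, so the minimum swap count equals the number of inversions.
Count inversions — for each element, later elements that are smaller:
25: 13, 23, 18, 8, 17, 24, 9 → 7
13: 8, 9 → 2
23: 18, 8, 17, 9 → 4
18: 8, 17, 9 → 3
8: none → 0
29: 17, 24, 9 → 3
17: 9 → 1
24: 9 → 1
9: none → 0
Total inversions: 7 + 2 + 4 + 3 + 0 + 3 + 1 + 1 + 0 = 21

Swaps: 21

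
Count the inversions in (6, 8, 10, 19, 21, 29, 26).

Out-of-order index pairs (0-indexed):
(5,6): 29 > 26
That's 1 pair.

1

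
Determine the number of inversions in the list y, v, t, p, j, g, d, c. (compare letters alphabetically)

28 inversions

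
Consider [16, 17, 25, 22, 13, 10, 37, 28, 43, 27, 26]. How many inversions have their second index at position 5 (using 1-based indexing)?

4

The element at index 5 is 13.
Elements before it: 16, 17, 25, 22
Those larger than 13: 16, 17, 25, 22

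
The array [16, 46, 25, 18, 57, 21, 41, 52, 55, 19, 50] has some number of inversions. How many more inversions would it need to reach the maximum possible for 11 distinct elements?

Maximum inversions for 11 distinct elements is C(11, 2) = 11·10/2 = 55.
Current inversions — for each element, count later smaller elements:
16: 0
46: 5
25: 3
18: 0
57: 6
21: 1
41: 1
52: 2
55: 2
19: 0
50: 0
Current total: 0 + 5 + 3 + 0 + 6 + 1 + 1 + 2 + 2 + 0 + 0 = 20
Shortfall: 55 − 20 = 35

35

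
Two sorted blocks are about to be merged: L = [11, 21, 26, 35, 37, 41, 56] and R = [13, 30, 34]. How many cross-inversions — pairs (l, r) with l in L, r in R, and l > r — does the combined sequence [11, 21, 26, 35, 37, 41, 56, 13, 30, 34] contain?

14 cross-inversions

Count, for every r in R, how many entries of L exceed r:
r = 13: 21, 26, 35, 37, 41, 56 → 6
r = 30: 35, 37, 41, 56 → 4
r = 34: 35, 37, 41, 56 → 4
Cross-inversions: 6 + 4 + 4 = 14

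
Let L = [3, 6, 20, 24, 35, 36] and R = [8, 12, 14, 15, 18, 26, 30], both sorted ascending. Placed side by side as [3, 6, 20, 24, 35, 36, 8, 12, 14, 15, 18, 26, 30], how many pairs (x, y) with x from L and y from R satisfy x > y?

24

Count, for every r in R, how many entries of L exceed r:
r = 8: 20, 24, 35, 36 → 4
r = 12: 20, 24, 35, 36 → 4
r = 14: 20, 24, 35, 36 → 4
r = 15: 20, 24, 35, 36 → 4
r = 18: 20, 24, 35, 36 → 4
r = 26: 35, 36 → 2
r = 30: 35, 36 → 2
Cross-inversions: 4 + 4 + 4 + 4 + 4 + 2 + 2 = 24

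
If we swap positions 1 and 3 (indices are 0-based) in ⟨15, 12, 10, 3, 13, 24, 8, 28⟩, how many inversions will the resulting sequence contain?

There are 9 inversions.

Positions 1 and 3 hold 12 and 3; after swapping, the array is [15, 3, 10, 12, 13, 24, 8, 28].
Count, for each position, how many later elements it exceeds:
15: 5
3: 0
10: 1
12: 1
13: 1
24: 1
8: 0
28: 0
Sum: 5 + 0 + 1 + 1 + 1 + 1 + 0 + 0 = 9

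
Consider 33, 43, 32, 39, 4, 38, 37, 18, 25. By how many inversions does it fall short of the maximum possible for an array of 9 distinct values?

12

Maximum inversions for 9 distinct elements is C(9, 2) = 9·8/2 = 36.
Current inversions — for each element, count later smaller elements:
33: 4
43: 7
32: 3
39: 5
4: 0
38: 3
37: 2
18: 0
25: 0
Current total: 4 + 7 + 3 + 5 + 0 + 3 + 2 + 0 + 0 = 24
Shortfall: 36 − 24 = 12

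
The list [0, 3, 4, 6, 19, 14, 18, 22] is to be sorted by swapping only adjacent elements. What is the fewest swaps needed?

Each adjacent swap fixes exactly one inversion, so the minimum swap count equals the number of inversions.
Count inversions — for each element, later elements that are smaller:
0: none → 0
3: none → 0
4: none → 0
6: none → 0
19: 14, 18 → 2
14: none → 0
18: none → 0
22: none → 0
Total inversions: 0 + 0 + 0 + 0 + 2 + 0 + 0 + 0 = 2

2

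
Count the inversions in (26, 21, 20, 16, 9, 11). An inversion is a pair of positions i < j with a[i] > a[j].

14 inversions

Sweep left to right; for each value list the smaller values that follow it:
26 → 21, 20, 16, 9, 11 → 5
21 → 20, 16, 9, 11 → 4
20 → 16, 9, 11 → 3
16 → 9, 11 → 2
9 → none → 0
11 → none → 0
Sum: 5 + 4 + 3 + 2 + 0 + 0 = 14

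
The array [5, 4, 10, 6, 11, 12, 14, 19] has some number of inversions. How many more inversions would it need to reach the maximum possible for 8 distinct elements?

Maximum inversions for 8 distinct elements is C(8, 2) = 8·7/2 = 28.
Current inversions — for each element, count later smaller elements:
5: 1
4: 0
10: 1
6: 0
11: 0
12: 0
14: 0
19: 0
Current total: 1 + 0 + 1 + 0 + 0 + 0 + 0 + 0 = 2
Shortfall: 28 − 2 = 26

26 inversions short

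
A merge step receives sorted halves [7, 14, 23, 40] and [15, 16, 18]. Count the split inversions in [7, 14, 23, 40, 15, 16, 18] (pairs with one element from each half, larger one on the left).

6

Take each right-half value and tally the left-half values above it:
r = 15: 23, 40 → 2
r = 16: 23, 40 → 2
r = 18: 23, 40 → 2
Cross-inversions: 2 + 2 + 2 = 6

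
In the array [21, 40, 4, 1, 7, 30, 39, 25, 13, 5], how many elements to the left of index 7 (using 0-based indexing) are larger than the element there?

The element at index 7 is 25.
Elements before it: 21, 40, 4, 1, 7, 30, 39
Those larger than 25: 40, 30, 39

3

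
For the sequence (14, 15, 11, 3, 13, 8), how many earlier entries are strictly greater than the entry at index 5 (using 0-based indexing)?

The element at index 5 is 8.
Elements before it: 14, 15, 11, 3, 13
Those larger than 8: 14, 15, 11, 13

4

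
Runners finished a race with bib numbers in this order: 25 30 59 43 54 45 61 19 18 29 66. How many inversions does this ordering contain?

25

Element-by-element contributions:
25 → 19, 18 → 2
30 → 19, 18, 29 → 3
59 → 43, 54, 45, 19, 18, 29 → 6
43 → 19, 18, 29 → 3
54 → 45, 19, 18, 29 → 4
45 → 19, 18, 29 → 3
61 → 19, 18, 29 → 3
19 → 18 → 1
18 → none → 0
29 → none → 0
66 → none → 0
Sum: 2 + 3 + 6 + 3 + 4 + 3 + 3 + 1 + 0 + 0 + 0 = 25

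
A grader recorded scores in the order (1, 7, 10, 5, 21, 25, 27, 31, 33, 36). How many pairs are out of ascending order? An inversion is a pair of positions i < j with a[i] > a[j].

For each element, count later entries that are smaller:
1: 0
7: 1
10: 1
5: 0
21: 0
25: 0
27: 0
31: 0
33: 0
36: 0
Sum: 0 + 1 + 1 + 0 + 0 + 0 + 0 + 0 + 0 + 0 = 2

2 out-of-order pairs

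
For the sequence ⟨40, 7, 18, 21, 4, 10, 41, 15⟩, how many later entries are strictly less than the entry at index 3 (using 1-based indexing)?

The element at index 3 is 18.
Elements after it: 21, 4, 10, 41, 15
Those smaller than 18: 4, 10, 15

3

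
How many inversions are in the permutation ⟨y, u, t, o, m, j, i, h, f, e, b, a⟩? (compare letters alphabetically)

66

Element-by-element contributions:
y: 11
u: 10
t: 9
o: 8
m: 7
j: 6
i: 5
h: 4
f: 3
e: 2
b: 1
a: 0
Sum: 11 + 10 + 9 + 8 + 7 + 6 + 5 + 4 + 3 + 2 + 1 + 0 = 66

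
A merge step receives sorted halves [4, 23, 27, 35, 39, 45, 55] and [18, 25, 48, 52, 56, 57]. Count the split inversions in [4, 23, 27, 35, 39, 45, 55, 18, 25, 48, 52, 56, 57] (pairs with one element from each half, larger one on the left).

Count, for every r in R, how many entries of L exceed r:
r = 18: 23, 27, 35, 39, 45, 55 → 6
r = 25: 27, 35, 39, 45, 55 → 5
r = 48: 55 → 1
r = 52: 55 → 1
r = 56: none → 0
r = 57: none → 0
Cross-inversions: 6 + 5 + 1 + 1 + 0 + 0 = 13

There are 13 cross-inversions.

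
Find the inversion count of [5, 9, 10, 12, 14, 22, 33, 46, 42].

1 out-of-order pair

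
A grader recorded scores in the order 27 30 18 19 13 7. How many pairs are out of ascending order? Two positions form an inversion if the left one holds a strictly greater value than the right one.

There are 13 inversions.

For each element, count later entries that are smaller:
27 → 18, 19, 13, 7 → 4
30 → 18, 19, 13, 7 → 4
18 → 13, 7 → 2
19 → 13, 7 → 2
13 → 7 → 1
7 → none → 0
Sum: 4 + 4 + 2 + 2 + 1 + 0 = 13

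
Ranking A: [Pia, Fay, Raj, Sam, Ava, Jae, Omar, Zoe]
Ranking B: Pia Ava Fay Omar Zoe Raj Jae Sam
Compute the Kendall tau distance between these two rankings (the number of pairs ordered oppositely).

10

Assign each item its position (1..8) in the first ordering, then rewrite the second ordering as that position sequence:
positions: Pia→1, Fay→2, Raj→3, Sam→4, Ava→5, Jae→6, Omar→7, Zoe→8
second ordering as positions: [1, 5, 2, 7, 8, 3, 6, 4]
Discordant pairs = inversions in this position sequence.
1: 0
5: 2, 3, 4 → 3
2: 0
7: 3, 6, 4 → 3
8: 3, 6, 4 → 3
3: 0
6: 4 → 1
4: 0
Total: 0 + 3 + 0 + 3 + 3 + 0 + 1 + 0 = 10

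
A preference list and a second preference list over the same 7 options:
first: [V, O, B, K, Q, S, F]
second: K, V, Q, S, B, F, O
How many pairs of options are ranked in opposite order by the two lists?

Assign each item its position (1..7) in the first ordering, then rewrite the second ordering as that position sequence:
positions: V→1, O→2, B→3, K→4, Q→5, S→6, F→7
second ordering as positions: [4, 1, 5, 6, 3, 7, 2]
Discordant pairs = inversions in this position sequence.
4: 1, 3, 2 → 3
1: 0
5: 3, 2 → 2
6: 3, 2 → 2
3: 2 → 1
7: 2 → 1
2: 0
Total: 3 + 0 + 2 + 2 + 1 + 1 + 0 = 9

9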